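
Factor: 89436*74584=2^5*3^1*29^1 * 257^1 * 9323^1 = 6670494624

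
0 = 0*9830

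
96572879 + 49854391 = 146427270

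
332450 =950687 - 618237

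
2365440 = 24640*96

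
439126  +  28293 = 467419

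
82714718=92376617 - 9661899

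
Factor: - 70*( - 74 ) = 5180 = 2^2*5^1*7^1*37^1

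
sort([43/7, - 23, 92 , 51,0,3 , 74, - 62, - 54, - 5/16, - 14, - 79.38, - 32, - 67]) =[- 79.38, - 67, - 62, - 54, - 32, - 23, - 14,  -  5/16, 0,3, 43/7,51,74,92] 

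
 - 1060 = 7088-8148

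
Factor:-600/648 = -25/27  =  - 3^( - 3)*5^2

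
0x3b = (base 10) 59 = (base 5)214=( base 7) 113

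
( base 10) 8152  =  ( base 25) D12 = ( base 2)1111111011000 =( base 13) 3931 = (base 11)6141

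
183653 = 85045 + 98608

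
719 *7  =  5033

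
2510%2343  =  167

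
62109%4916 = 3117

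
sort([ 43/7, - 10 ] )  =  [ - 10,  43/7]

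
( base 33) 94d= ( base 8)23332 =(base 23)IIA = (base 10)9946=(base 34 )8ki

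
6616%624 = 376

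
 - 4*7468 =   -  29872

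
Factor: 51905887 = 11^1*569^1*8293^1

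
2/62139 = 2/62139 = 0.00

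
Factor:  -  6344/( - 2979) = 2^3*3^( - 2 ) *13^1*61^1*331^(-1)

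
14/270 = 7/135 = 0.05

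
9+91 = 100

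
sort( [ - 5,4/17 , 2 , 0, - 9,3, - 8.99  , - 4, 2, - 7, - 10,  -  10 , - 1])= [-10  , - 10, - 9, - 8.99, - 7 , - 5, - 4, -1,0, 4/17, 2, 2,3] 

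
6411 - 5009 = 1402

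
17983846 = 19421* 926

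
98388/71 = 98388/71 = 1385.75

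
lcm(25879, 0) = 0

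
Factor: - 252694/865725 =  - 2^1*3^(  -  1) * 5^(-2)*7^( - 1)*13^1*17^ (-1)*97^( - 1)*9719^1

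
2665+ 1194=3859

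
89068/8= 11133+1/2 = 11133.50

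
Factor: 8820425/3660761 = 5^2*13^(-1) * 379^ ( - 1) *743^( - 1) * 352817^1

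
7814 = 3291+4523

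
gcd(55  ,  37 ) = 1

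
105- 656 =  - 551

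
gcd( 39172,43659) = 7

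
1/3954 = 1/3954 = 0.00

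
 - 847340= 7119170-7966510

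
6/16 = 3/8 = 0.38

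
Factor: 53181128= 2^3 * 7^1*11^1*13^1*29^1*229^1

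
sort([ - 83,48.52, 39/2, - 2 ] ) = [ - 83, - 2, 39/2,48.52]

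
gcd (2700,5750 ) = 50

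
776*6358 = 4933808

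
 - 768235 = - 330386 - 437849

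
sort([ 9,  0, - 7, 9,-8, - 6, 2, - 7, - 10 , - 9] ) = [ -10,  -  9  , - 8, - 7, - 7 , - 6,0,  2,  9,  9]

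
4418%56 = 50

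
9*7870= 70830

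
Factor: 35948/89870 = 2^1*  5^( -1) = 2/5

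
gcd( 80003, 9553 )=1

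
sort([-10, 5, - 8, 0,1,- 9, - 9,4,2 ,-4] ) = [ - 10,-9,-9, - 8,  -  4,0,  1, 2,4,5] 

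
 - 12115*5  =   - 60575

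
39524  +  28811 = 68335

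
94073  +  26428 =120501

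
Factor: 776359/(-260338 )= - 2^( - 1 )*13^ ( - 1 )*17^(-1)*29^1*31^ ( - 1 )*1409^1 = - 40861/13702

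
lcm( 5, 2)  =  10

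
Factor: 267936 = 2^5*3^1*2791^1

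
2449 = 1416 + 1033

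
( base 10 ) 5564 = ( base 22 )bak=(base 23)ABL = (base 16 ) 15bc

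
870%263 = 81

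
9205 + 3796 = 13001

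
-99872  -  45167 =-145039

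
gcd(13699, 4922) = 1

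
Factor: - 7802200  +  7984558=2^1*3^3*11^1*307^1 =182358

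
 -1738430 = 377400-2115830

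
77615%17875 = 6115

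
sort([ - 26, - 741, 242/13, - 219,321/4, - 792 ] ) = [ - 792, - 741, - 219, - 26,  242/13, 321/4] 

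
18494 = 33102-14608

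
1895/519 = 3 + 338/519 = 3.65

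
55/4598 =5/418 = 0.01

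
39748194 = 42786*929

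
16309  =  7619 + 8690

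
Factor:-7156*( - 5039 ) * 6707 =2^2*19^1 * 353^1*1789^1*5039^1 = 241848276388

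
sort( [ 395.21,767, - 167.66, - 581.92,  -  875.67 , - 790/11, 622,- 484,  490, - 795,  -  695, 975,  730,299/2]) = [ - 875.67, - 795 , - 695, - 581.92, - 484, - 167.66,  -  790/11, 299/2,  395.21,490,622, 730,767,975]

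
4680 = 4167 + 513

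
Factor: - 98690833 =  - 1783^1*55351^1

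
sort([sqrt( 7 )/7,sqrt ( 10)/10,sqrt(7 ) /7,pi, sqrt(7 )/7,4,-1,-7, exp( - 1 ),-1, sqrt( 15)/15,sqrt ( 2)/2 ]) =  [ - 7, - 1 , - 1,sqrt(15)/15, sqrt ( 10) /10, exp ( - 1 ),sqrt( 7)/7,sqrt(7 )/7,sqrt( 7 )/7,  sqrt(2) /2, pi,4]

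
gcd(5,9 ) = 1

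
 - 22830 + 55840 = 33010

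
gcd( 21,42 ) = 21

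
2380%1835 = 545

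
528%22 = 0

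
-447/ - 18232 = 447/18232 = 0.02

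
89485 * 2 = 178970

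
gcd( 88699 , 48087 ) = 13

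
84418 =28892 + 55526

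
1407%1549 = 1407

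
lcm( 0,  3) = 0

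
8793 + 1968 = 10761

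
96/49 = 96/49= 1.96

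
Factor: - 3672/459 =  - 2^3 =-  8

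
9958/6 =1659 + 2/3=   1659.67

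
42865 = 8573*5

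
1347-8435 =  - 7088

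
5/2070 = 1/414 = 0.00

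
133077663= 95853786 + 37223877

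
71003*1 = 71003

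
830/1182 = 415/591 = 0.70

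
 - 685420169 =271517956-956938125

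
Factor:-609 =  - 3^1* 7^1*29^1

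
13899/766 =13899/766 =18.14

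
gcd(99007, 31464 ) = 1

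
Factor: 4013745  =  3^1*5^1*29^1*9227^1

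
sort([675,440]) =[440,675]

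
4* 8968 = 35872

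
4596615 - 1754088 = 2842527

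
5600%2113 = 1374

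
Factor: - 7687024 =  - 2^4 *43^1* 11173^1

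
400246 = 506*791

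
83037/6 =27679/2 = 13839.50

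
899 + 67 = 966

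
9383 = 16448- 7065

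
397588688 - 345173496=52415192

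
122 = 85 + 37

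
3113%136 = 121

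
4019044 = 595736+3423308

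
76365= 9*8485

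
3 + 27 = 30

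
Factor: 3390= 2^1*3^1*5^1*113^1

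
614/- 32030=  - 307/16015 = -0.02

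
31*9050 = 280550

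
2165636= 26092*83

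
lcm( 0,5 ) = 0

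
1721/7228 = 1721/7228 = 0.24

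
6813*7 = 47691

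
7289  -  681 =6608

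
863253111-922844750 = - 59591639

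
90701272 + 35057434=125758706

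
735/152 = 4 + 127/152 = 4.84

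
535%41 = 2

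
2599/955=2+689/955 = 2.72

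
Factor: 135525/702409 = 3^1*5^2 * 13^1*29^(  -  1 ) * 53^( - 1 )*139^1*457^(-1)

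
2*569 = 1138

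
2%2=0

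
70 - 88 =-18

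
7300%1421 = 195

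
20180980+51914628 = 72095608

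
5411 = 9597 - 4186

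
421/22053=421/22053 = 0.02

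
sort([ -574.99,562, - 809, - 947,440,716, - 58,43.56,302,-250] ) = [ - 947, -809,-574.99,-250,-58,43.56,302 , 440,562, 716 ]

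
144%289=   144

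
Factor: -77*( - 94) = 2^1*7^1*11^1 * 47^1 = 7238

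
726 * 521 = 378246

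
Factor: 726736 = 2^4*53^1*857^1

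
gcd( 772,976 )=4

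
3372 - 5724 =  - 2352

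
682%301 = 80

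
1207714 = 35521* 34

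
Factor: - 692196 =-2^2*3^1 * 37^1*1559^1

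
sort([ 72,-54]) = [ - 54,72] 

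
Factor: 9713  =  11^1*883^1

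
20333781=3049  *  6669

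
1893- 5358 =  - 3465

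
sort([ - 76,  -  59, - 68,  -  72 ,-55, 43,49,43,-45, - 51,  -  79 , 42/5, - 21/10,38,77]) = [ - 79,  -  76, - 72, - 68, - 59, - 55, - 51, - 45, -21/10,42/5,38, 43, 43, 49,77]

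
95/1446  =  95/1446  =  0.07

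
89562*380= 34033560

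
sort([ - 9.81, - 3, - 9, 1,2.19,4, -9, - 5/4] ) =[ - 9.81, - 9, - 9, - 3,- 5/4, 1, 2.19, 4]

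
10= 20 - 10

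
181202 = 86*2107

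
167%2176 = 167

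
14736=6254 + 8482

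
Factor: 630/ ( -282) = -3^1*5^1*7^1*47^( - 1) = - 105/47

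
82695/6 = 27565/2 = 13782.50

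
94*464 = 43616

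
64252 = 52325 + 11927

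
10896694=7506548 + 3390146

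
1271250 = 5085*250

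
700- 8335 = - 7635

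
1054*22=23188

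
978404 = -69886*(  -  14) 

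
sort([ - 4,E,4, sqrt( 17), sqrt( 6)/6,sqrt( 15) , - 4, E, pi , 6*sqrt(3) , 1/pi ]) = [ - 4, - 4, 1/pi,sqrt (6)/6, E,E, pi, sqrt(15), 4,sqrt( 17), 6*sqrt( 3)]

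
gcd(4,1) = 1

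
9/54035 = 9/54035 = 0.00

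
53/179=53/179= 0.30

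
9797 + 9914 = 19711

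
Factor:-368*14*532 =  - 2740864 = -2^7*7^2*19^1 * 23^1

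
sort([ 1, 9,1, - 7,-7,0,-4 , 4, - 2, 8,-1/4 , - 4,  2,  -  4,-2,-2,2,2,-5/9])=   [-7, -7,- 4,-4,-4, - 2,-2, - 2, - 5/9, - 1/4,  0, 1 , 1,2,2, 2, 4 , 8, 9 ]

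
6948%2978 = 992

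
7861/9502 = 7861/9502 = 0.83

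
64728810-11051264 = 53677546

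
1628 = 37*44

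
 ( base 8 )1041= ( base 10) 545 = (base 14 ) 2ad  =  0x221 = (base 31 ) hi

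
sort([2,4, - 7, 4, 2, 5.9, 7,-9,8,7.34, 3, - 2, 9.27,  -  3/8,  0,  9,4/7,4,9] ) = [ - 9 , - 7 , - 2, - 3/8,0, 4/7,2,  2, 3, 4, 4,4, 5.9,  7, 7.34, 8,  9, 9,9.27] 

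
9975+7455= 17430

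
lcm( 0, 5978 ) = 0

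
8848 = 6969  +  1879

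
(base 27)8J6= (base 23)C03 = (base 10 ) 6351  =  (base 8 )14317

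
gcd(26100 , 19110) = 30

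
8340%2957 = 2426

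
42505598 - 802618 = 41702980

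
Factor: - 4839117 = -3^1*461^1*3499^1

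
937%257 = 166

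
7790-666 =7124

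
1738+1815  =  3553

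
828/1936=207/484 = 0.43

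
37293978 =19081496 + 18212482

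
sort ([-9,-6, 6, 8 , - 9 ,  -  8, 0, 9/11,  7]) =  [ - 9, - 9 ,-8,-6,0, 9/11,6, 7,8]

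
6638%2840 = 958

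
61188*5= 305940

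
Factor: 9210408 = 2^3 * 3^1*383767^1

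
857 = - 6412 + 7269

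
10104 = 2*5052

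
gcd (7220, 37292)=4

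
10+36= 46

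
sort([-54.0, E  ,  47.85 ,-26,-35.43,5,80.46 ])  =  [-54.0,  -  35.43, - 26,E,5, 47.85,80.46] 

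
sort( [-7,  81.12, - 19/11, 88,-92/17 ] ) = [ - 7,-92/17 ,-19/11, 81.12, 88] 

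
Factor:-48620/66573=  - 3740/5121 = -2^2*3^ ( - 2)*5^1*11^1*17^1 * 569^( -1)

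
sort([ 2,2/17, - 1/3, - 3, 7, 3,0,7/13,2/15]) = [ - 3, - 1/3,0 , 2/17, 2/15,7/13,  2,3,7]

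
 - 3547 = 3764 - 7311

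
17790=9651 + 8139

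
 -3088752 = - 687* 4496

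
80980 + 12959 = 93939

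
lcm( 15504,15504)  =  15504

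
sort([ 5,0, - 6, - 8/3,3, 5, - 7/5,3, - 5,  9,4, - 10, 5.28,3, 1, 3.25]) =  [-10, - 6, - 5, - 8/3, - 7/5, 0,1,3,3, 3,3.25, 4,5, 5 , 5.28,9]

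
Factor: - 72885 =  - 3^1*5^1* 43^1 * 113^1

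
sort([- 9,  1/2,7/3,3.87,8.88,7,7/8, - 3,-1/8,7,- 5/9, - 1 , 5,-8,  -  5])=[  -  9,- 8,- 5, - 3, - 1,- 5/9, - 1/8, 1/2,7/8, 7/3,3.87,5,7,7, 8.88 ]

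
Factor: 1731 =3^1*577^1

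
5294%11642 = 5294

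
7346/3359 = 7346/3359 = 2.19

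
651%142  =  83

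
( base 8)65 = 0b110101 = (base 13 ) 41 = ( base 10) 53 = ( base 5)203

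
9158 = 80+9078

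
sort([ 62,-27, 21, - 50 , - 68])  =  [ - 68 , -50, - 27,21,62 ]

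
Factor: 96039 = 3^3*3557^1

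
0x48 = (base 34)24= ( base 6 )200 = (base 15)4c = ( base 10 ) 72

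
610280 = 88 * 6935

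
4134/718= 5+272/359 = 5.76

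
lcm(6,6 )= 6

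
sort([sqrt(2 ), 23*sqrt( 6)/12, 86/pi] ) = [sqrt(2), 23*sqrt( 6)/12 , 86/pi] 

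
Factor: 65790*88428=5817678120  =  2^3 * 3^3 * 5^1*17^1*43^1 * 7369^1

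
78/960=13/160 = 0.08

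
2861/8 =2861/8 = 357.62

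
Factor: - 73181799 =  - 3^4*903479^1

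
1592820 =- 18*(  -  88490 ) 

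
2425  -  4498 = -2073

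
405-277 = 128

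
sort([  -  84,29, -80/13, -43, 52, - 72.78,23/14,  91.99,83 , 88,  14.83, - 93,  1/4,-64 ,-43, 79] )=[-93, - 84 , - 72.78,  -  64,  -  43, - 43, - 80/13,1/4 , 23/14,14.83,29,52,79,83,  88, 91.99]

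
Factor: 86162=2^1  *67^1 *643^1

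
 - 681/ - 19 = 35 + 16/19 = 35.84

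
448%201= 46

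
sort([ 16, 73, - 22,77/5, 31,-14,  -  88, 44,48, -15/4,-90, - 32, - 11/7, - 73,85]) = [ - 90, - 88,  -  73,  -  32, - 22, - 14,-15/4, - 11/7,77/5,16, 31,  44,48, 73, 85 ]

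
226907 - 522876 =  - 295969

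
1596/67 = 1596/67 = 23.82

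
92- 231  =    -  139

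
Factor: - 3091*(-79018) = 244244638 = 2^1*11^1 * 281^1*39509^1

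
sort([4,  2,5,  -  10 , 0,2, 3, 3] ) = [ - 10,0,2,2, 3, 3, 4, 5 ]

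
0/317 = 0 = 0.00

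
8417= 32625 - 24208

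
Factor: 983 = 983^1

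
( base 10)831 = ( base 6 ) 3503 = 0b1100111111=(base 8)1477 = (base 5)11311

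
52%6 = 4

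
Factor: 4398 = 2^1*3^1*733^1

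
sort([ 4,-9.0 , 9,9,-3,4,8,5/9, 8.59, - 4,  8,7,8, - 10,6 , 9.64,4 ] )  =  [ - 10, - 9.0,  -  4,-3, 5/9,4, 4, 4, 6, 7 , 8,8, 8 , 8.59, 9,  9, 9.64]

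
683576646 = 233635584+449941062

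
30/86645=6/17329 = 0.00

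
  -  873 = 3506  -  4379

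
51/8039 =51/8039=0.01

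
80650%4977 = 1018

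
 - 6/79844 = -3/39922= - 0.00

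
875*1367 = 1196125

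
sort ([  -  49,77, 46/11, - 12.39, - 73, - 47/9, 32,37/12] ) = [ - 73,- 49, - 12.39, - 47/9, 37/12 , 46/11, 32,  77]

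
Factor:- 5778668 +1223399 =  - 3^2*17^1*19^1 * 1567^1= -  4555269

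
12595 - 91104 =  - 78509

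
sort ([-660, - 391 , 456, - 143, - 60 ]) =[ - 660,-391, - 143, - 60, 456 ] 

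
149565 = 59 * 2535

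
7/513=7/513 = 0.01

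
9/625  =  9/625 = 0.01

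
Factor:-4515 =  - 3^1*5^1*7^1*43^1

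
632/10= 316/5 = 63.20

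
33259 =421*79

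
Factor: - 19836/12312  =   - 2^(-1)*3^( - 2 )*29^1 =- 29/18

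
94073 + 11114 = 105187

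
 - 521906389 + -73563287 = -595469676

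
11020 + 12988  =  24008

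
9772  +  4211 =13983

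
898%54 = 34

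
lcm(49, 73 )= 3577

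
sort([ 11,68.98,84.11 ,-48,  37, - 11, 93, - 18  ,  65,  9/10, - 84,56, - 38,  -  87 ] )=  [-87, - 84, - 48, - 38, - 18,-11 , 9/10 , 11,37, 56,65, 68.98,84.11,93]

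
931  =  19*49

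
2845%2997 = 2845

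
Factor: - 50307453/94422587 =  - 7186779/13488941 = - 3^3 * 266177^1*13488941^( - 1) 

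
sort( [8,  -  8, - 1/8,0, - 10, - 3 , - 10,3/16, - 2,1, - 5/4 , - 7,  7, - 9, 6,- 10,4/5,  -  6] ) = [- 10,-10, - 10, - 9, - 8, - 7, - 6 ,-3 ,-2, - 5/4, - 1/8, 0 , 3/16 , 4/5,1, 6, 7 , 8] 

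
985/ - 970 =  - 2 + 191/194=- 1.02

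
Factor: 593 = 593^1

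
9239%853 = 709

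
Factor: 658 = 2^1*7^1*47^1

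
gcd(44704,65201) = 1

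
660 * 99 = 65340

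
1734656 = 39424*44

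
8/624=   1/78 = 0.01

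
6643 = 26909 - 20266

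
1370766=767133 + 603633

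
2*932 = 1864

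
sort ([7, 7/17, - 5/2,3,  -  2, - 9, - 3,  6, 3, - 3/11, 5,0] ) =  [ - 9, - 3, - 5/2, - 2, - 3/11,0  ,  7/17,  3,3 , 5,6 , 7]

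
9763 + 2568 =12331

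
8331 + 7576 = 15907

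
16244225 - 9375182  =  6869043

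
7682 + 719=8401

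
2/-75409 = - 1+75407/75409 =-0.00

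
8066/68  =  118  +  21/34 =118.62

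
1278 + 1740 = 3018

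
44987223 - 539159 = 44448064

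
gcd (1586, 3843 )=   61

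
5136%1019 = 41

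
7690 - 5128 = 2562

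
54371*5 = 271855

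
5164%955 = 389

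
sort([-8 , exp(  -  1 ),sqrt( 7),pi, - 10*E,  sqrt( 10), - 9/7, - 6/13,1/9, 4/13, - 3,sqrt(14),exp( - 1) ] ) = [ - 10*E,-8, - 3, - 9/7 ,-6/13,  1/9 , 4/13,exp ( - 1), exp (  -  1 ),sqrt( 7), pi,sqrt( 10) , sqrt( 14) ]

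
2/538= 1/269 = 0.00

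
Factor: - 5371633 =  - 137^1*39209^1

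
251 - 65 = 186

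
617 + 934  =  1551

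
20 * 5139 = 102780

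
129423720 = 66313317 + 63110403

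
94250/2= 47125   =  47125.00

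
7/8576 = 7/8576=0.00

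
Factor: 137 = 137^1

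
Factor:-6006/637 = -2^1 * 3^1*7^( - 1 )*11^1 = - 66/7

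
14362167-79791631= - 65429464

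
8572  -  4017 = 4555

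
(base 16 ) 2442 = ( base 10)9282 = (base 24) g2i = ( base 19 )16DA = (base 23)hcd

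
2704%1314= 76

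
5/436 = 5/436 =0.01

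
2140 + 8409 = 10549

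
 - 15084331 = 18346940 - 33431271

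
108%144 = 108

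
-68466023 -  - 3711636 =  - 64754387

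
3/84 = 1/28= 0.04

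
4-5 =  - 1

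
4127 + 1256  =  5383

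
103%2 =1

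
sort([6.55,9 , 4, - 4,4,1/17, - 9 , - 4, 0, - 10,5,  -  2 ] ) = [ - 10 , - 9,  -  4,-4,-2,0,1/17,4,4,5, 6.55, 9]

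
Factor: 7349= 7349^1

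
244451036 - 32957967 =211493069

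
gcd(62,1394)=2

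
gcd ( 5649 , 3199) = 7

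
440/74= 5  +  35/37 = 5.95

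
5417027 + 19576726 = 24993753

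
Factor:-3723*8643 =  - 3^2 * 17^1 * 43^1 * 67^1 * 73^1 = - 32177889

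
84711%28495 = 27721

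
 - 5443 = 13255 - 18698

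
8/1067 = 8/1067=0.01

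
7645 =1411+6234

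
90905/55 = 1652 + 9/11 =1652.82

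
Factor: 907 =907^1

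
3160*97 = 306520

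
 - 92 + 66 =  - 26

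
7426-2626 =4800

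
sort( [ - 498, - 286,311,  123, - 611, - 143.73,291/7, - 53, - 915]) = [ - 915,-611, - 498, - 286, -143.73,-53, 291/7,123,  311 ]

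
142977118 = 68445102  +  74532016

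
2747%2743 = 4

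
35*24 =840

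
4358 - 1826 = 2532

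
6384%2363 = 1658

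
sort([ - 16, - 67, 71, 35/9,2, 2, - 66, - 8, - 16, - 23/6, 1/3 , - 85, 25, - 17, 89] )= [  -  85, - 67 , - 66,-17, - 16,-16, - 8, - 23/6, 1/3, 2 , 2, 35/9,25,71, 89]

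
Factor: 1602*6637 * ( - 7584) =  - 80636682816 = - 2^6*3^3 * 79^1*89^1*6637^1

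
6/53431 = 6/53431= 0.00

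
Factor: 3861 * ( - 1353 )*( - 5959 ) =3^4*11^2*13^1*41^1*59^1*101^1 = 31129416747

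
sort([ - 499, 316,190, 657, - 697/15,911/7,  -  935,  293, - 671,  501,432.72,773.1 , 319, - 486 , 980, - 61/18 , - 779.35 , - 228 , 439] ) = [ - 935, - 779.35,-671 , - 499,  -  486,-228,-697/15, - 61/18,  911/7,190, 293,316,319, 432.72,  439, 501,657, 773.1,  980]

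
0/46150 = 0 = 0.00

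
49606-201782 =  - 152176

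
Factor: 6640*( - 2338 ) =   -  2^5*5^1*7^1 * 83^1*167^1 = -15524320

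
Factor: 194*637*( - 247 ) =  - 30523766 = - 2^1 *7^2 * 13^2*19^1 * 97^1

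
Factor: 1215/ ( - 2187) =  -3^( - 2) *5^1 = - 5/9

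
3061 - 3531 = -470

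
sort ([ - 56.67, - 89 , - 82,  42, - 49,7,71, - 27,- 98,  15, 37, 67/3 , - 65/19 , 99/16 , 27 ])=[ - 98 ,  -  89, - 82, - 56.67, - 49, - 27, - 65/19,  99/16,7, 15, 67/3, 27, 37,  42, 71]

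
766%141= 61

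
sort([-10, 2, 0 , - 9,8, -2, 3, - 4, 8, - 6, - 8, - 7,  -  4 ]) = [-10,-9, - 8,-7, - 6, - 4, - 4, - 2, 0,  2,3,8, 8] 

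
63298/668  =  31649/334 = 94.76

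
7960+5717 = 13677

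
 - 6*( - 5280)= 31680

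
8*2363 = 18904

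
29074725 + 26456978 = 55531703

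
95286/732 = 15881/122 = 130.17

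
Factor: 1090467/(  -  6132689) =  - 3^2*7^1*19^1*631^( - 1 )*911^1*9719^( - 1)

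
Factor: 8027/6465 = 3^( - 1 )*5^( - 1 )*23^1 * 349^1*431^( - 1 )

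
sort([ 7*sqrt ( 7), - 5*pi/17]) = [-5*pi/17,7*sqrt(7 ) ] 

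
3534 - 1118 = 2416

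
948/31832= 237/7958= 0.03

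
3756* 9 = 33804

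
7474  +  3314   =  10788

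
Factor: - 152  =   - 2^3*19^1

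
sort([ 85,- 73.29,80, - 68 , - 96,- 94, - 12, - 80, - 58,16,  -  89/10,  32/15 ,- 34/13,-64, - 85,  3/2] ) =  [ - 96, - 94 , - 85, - 80, - 73.29 , -68, - 64 ,  -  58  , - 12, - 89/10, - 34/13,  3/2, 32/15  ,  16 , 80,  85 ] 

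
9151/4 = 2287 + 3/4 = 2287.75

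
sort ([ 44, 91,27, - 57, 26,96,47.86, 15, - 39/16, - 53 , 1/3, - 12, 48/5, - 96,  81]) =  [ - 96, - 57 , - 53,-12, - 39/16, 1/3,  48/5, 15, 26, 27,  44,47.86,81 , 91, 96 ]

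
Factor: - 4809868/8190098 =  - 343562/585007 = - 2^1*37^( - 1)*97^( - 1)*163^( - 1)*283^1 *607^1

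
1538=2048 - 510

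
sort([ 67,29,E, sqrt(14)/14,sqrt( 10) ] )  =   [sqrt(14 ) /14 , E, sqrt( 10 ),  29 , 67]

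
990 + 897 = 1887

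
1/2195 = 1/2195 = 0.00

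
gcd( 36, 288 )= 36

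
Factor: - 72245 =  - 5^1 * 14449^1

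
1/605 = 1/605=0.00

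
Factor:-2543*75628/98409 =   -  192322004/98409 = -  2^2*3^( - 1)*7^1  *37^1*73^1*2543^1*32803^( - 1 ) 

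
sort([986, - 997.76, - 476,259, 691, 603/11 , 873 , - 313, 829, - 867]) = [ - 997.76, - 867 , - 476, - 313,603/11,259, 691,829 , 873, 986]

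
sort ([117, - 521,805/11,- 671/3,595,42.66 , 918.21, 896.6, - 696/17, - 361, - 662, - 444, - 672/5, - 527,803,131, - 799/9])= [ - 662, - 527, - 521, - 444,  -  361, - 671/3, - 672/5, - 799/9, - 696/17, 42.66 , 805/11,117,131,595,803,896.6, 918.21]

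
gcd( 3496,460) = 92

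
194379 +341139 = 535518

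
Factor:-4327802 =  - 2^1 * 1187^1*1823^1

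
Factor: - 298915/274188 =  - 955/876 = -2^( - 2 ) * 3^( - 1 )*5^1*73^( - 1 )*191^1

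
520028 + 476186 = 996214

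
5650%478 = 392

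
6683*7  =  46781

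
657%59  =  8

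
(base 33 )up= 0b1111110111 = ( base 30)13p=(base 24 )1I7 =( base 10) 1015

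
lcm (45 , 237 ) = 3555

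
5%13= 5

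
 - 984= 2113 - 3097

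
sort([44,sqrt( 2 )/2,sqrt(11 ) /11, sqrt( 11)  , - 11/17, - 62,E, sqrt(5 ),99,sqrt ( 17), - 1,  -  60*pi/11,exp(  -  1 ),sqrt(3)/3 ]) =[ - 62, - 60*pi/11,  -  1,-11/17,sqrt( 11)/11, exp(-1 ), sqrt(3) /3,sqrt( 2 ) /2, sqrt(  5 ), E,sqrt ( 11),sqrt (17),  44,99 ]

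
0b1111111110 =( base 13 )608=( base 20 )2b2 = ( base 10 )1022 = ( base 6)4422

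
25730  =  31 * 830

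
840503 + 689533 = 1530036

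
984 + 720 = 1704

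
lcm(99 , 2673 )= 2673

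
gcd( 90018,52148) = 2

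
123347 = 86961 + 36386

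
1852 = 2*926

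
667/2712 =667/2712 = 0.25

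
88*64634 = 5687792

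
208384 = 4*52096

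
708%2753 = 708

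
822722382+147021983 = 969744365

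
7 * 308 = 2156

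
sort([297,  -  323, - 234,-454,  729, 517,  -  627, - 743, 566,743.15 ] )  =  [ - 743, - 627, -454,-323,-234, 297, 517,566,  729,743.15]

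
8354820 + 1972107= 10326927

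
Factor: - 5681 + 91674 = 113^1 * 761^1 = 85993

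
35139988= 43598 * 806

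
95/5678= 95/5678 = 0.02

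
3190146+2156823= 5346969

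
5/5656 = 5/5656 = 0.00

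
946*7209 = 6819714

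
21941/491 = 21941/491  =  44.69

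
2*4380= 8760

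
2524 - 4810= - 2286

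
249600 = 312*800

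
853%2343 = 853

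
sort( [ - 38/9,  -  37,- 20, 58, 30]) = [-37,-20, - 38/9, 30, 58 ]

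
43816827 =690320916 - 646504089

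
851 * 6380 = 5429380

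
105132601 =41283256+63849345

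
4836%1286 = 978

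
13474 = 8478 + 4996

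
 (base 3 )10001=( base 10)82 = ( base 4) 1102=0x52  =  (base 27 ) 31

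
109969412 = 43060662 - - 66908750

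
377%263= 114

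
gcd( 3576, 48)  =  24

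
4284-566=3718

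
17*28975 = 492575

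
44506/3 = 14835+1/3 = 14835.33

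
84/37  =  84/37 = 2.27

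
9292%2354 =2230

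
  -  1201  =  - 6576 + 5375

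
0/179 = 0=0.00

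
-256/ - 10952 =32/1369=0.02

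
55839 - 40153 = 15686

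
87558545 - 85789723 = 1768822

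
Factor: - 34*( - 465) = 2^1*3^1*5^1*17^1*31^1  =  15810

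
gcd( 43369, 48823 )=1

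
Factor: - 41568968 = - 2^3*7^1 * 661^1 * 1123^1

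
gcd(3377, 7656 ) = 11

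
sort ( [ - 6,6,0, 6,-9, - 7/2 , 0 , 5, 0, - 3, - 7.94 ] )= [ - 9, - 7.94, - 6, - 7/2 , - 3, 0, 0,0,5,  6, 6]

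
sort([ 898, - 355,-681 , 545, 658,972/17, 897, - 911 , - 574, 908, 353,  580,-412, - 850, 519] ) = [ - 911, - 850, - 681, - 574, - 412, - 355, 972/17, 353, 519, 545, 580, 658,897,898  ,  908 ]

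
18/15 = 6/5 = 1.20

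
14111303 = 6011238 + 8100065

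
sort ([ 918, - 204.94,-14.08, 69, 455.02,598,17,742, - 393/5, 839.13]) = [ - 204.94,  -  393/5, - 14.08, 17,  69, 455.02,598, 742,839.13, 918]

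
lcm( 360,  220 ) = 3960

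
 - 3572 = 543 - 4115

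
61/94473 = 61/94473= 0.00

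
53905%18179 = 17547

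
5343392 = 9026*592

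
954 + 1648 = 2602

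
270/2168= 135/1084 = 0.12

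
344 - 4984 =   -  4640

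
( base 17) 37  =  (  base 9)64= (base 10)58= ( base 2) 111010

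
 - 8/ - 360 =1/45 = 0.02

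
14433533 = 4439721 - -9993812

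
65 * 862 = 56030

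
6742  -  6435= 307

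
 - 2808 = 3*(-936 ) 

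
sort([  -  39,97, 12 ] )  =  [ - 39, 12,97]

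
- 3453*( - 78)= 269334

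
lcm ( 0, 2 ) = 0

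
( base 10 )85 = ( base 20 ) 45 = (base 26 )37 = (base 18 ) 4d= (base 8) 125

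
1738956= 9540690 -7801734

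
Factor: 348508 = 2^2 * 151^1* 577^1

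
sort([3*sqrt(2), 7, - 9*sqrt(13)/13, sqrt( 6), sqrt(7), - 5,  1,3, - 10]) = [ - 10, - 5, - 9*sqrt( 13 ) /13, 1, sqrt(6), sqrt(7 ), 3, 3* sqrt( 2),7]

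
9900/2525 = 396/101 = 3.92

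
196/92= 49/23  =  2.13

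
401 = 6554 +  - 6153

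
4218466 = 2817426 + 1401040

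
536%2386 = 536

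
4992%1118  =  520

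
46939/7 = 6705+4/7 = 6705.57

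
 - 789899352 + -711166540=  - 1501065892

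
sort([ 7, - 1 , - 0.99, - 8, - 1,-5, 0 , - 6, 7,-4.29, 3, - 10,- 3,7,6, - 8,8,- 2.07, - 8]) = [-10, - 8, - 8, - 8,-6, - 5, - 4.29, - 3, - 2.07,-1,-1, - 0.99,0, 3,6,7,7,7,8] 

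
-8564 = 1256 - 9820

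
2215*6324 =14007660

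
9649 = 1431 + 8218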